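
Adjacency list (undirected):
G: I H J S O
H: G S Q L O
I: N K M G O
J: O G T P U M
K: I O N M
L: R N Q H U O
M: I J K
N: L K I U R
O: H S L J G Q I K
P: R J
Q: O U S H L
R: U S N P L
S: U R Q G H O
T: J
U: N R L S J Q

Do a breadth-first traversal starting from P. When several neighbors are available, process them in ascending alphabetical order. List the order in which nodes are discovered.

P → J → R → G → M → O → T → U → L → N → S → H → I → K → Q

Visit P; enqueue J, R → queue [J, R]
Visit J; enqueue G, M, O, T, U → queue [R, G, M, O, T, U]
Visit R; enqueue L, N, S → queue [G, M, O, T, U, L, N, S]
Visit G; enqueue H, I → queue [M, O, T, U, L, N, S, H, I]
Visit M; enqueue K → queue [O, T, U, L, N, S, H, I, K]
Visit O; enqueue Q → queue [T, U, L, N, S, H, I, K, Q]
Visit T → queue [U, L, N, S, H, I, K, Q]
Visit U → queue [L, N, S, H, I, K, Q]
Visit L → queue [N, S, H, I, K, Q]
Visit N → queue [S, H, I, K, Q]
Visit S → queue [H, I, K, Q]
Visit H → queue [I, K, Q]
Visit I → queue [K, Q]
Visit K → queue [Q]
Visit Q → queue []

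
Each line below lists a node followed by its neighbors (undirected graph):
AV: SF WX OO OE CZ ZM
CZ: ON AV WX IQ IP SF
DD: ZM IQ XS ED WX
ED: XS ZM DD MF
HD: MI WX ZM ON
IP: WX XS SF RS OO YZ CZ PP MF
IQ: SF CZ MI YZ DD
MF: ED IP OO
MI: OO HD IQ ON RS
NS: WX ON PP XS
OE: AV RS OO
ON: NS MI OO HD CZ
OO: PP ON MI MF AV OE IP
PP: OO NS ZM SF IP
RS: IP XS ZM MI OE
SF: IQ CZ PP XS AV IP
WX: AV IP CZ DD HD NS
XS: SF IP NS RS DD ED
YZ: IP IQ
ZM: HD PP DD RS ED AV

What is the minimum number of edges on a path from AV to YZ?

Level 0: AV
Level 1: CZ, OE, OO, SF, WX, ZM
Level 2: DD, ED, HD, IP, IQ, MF, MI, NS, ON, PP, RS, XS
Level 3: YZ
YZ first appears at level 3.

3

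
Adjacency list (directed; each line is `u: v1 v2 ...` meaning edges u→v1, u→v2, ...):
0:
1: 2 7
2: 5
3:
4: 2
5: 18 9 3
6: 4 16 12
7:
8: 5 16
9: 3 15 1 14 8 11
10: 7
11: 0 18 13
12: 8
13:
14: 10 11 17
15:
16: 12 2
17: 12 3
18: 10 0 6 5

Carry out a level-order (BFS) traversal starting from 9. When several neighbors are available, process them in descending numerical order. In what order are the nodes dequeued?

9 -> 15 -> 14 -> 11 -> 8 -> 3 -> 1 -> 17 -> 10 -> 18 -> 13 -> 0 -> 16 -> 5 -> 7 -> 2 -> 12 -> 6 -> 4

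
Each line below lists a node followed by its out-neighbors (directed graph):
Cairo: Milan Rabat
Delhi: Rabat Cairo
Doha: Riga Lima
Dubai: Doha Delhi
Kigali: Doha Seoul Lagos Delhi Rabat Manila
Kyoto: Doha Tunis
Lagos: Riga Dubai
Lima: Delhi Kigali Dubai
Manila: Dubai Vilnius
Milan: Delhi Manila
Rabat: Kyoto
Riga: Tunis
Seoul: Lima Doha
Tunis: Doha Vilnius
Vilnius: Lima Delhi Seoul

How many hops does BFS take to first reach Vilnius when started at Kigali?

2

Level 0: Kigali
Level 1: Delhi, Doha, Lagos, Manila, Rabat, Seoul
Level 2: Cairo, Dubai, Kyoto, Lima, Riga, Vilnius
Level 3: Milan, Tunis
Vilnius first appears at level 2.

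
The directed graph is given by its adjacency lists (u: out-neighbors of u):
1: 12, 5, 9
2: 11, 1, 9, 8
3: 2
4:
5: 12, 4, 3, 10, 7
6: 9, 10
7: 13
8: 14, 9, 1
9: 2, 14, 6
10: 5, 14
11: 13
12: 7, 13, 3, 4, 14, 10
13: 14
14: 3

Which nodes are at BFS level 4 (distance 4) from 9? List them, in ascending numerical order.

Level 0: 9
Level 1: 2, 6, 14
Level 2: 1, 3, 8, 10, 11
Level 3: 5, 12, 13
Level 4: 4, 7

4, 7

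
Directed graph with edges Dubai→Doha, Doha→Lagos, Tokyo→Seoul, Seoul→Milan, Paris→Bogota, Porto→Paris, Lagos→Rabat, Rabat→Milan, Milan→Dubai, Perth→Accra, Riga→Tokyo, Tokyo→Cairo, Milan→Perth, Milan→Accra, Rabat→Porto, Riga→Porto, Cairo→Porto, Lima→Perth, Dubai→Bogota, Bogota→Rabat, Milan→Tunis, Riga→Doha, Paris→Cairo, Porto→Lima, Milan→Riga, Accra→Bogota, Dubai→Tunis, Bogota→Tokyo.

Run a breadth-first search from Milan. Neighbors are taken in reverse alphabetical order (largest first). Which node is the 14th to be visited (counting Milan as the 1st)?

Lima

Visit Milan; enqueue Tunis, Riga, Perth, Dubai, Accra → queue [Tunis, Riga, Perth, Dubai, Accra]
Visit Tunis → queue [Riga, Perth, Dubai, Accra]
Visit Riga; enqueue Tokyo, Porto, Doha → queue [Perth, Dubai, Accra, Tokyo, Porto, Doha]
Visit Perth → queue [Dubai, Accra, Tokyo, Porto, Doha]
Visit Dubai; enqueue Bogota → queue [Accra, Tokyo, Porto, Doha, Bogota]
Visit Accra → queue [Tokyo, Porto, Doha, Bogota]
Visit Tokyo; enqueue Seoul, Cairo → queue [Porto, Doha, Bogota, Seoul, Cairo]
Visit Porto; enqueue Paris, Lima → queue [Doha, Bogota, Seoul, Cairo, Paris, Lima]
Visit Doha; enqueue Lagos → queue [Bogota, Seoul, Cairo, Paris, Lima, Lagos]
Visit Bogota; enqueue Rabat → queue [Seoul, Cairo, Paris, Lima, Lagos, Rabat]
Visit Seoul → queue [Cairo, Paris, Lima, Lagos, Rabat]
Visit Cairo → queue [Paris, Lima, Lagos, Rabat]
Visit Paris → queue [Lima, Lagos, Rabat]
Visit Lima → queue [Lagos, Rabat]
Visit Lagos → queue [Rabat]
Visit Rabat → queue []

Visit order: Milan, Tunis, Riga, Perth, Dubai, Accra, Tokyo, Porto, Doha, Bogota, Seoul, Cairo, Paris, Lima, Lagos, Rabat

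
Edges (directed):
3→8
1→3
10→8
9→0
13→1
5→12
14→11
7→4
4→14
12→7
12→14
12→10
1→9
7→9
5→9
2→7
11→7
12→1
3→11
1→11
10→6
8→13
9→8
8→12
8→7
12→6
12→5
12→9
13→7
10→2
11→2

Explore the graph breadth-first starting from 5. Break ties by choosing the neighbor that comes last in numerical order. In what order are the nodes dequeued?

5 12 9 14 10 7 6 1 8 0 11 2 4 3 13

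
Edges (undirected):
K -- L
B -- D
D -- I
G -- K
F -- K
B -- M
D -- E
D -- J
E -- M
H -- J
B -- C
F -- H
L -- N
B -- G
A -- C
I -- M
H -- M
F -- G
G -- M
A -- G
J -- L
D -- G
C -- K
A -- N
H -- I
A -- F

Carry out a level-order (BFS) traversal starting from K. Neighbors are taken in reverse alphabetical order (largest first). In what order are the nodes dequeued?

K -> L -> G -> F -> C -> N -> J -> M -> D -> B -> A -> H -> I -> E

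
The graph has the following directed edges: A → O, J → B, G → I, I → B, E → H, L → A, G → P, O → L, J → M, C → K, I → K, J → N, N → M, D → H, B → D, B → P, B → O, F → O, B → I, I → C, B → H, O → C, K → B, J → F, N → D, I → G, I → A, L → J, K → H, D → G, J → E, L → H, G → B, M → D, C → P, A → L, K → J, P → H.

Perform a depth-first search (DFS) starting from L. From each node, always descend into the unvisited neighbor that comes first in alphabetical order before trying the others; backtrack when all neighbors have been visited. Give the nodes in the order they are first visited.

Visit L
L → A
A → O
O → C
C → K
K → B
B → D
D → G
G → I
G → P
P → H
K → J
J → E
J → F
J → M
J → N

L → A → O → C → K → B → D → G → I → P → H → J → E → F → M → N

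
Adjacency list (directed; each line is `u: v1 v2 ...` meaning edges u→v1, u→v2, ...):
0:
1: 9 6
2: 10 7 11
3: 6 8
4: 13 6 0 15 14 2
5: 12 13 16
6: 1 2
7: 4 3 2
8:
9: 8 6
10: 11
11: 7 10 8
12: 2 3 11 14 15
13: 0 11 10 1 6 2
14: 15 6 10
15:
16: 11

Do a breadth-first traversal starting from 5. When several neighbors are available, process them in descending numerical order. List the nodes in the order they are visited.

5 -> 16 -> 13 -> 12 -> 11 -> 10 -> 6 -> 2 -> 1 -> 0 -> 15 -> 14 -> 3 -> 8 -> 7 -> 9 -> 4

Visit 5; enqueue 16, 13, 12 → queue [16, 13, 12]
Visit 16; enqueue 11 → queue [13, 12, 11]
Visit 13; enqueue 10, 6, 2, 1, 0 → queue [12, 11, 10, 6, 2, 1, 0]
Visit 12; enqueue 15, 14, 3 → queue [11, 10, 6, 2, 1, 0, 15, 14, 3]
Visit 11; enqueue 8, 7 → queue [10, 6, 2, 1, 0, 15, 14, 3, 8, 7]
Visit 10 → queue [6, 2, 1, 0, 15, 14, 3, 8, 7]
Visit 6 → queue [2, 1, 0, 15, 14, 3, 8, 7]
Visit 2 → queue [1, 0, 15, 14, 3, 8, 7]
Visit 1; enqueue 9 → queue [0, 15, 14, 3, 8, 7, 9]
Visit 0 → queue [15, 14, 3, 8, 7, 9]
Visit 15 → queue [14, 3, 8, 7, 9]
Visit 14 → queue [3, 8, 7, 9]
Visit 3 → queue [8, 7, 9]
Visit 8 → queue [7, 9]
Visit 7; enqueue 4 → queue [9, 4]
Visit 9 → queue [4]
Visit 4 → queue []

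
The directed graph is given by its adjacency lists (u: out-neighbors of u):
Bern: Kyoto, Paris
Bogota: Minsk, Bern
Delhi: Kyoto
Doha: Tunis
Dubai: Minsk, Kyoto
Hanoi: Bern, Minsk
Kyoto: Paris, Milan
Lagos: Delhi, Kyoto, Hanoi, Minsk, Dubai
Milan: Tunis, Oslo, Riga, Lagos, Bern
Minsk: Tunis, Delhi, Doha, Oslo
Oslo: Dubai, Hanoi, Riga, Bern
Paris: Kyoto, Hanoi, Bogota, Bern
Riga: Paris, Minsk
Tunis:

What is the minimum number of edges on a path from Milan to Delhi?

2

Level 0: Milan
Level 1: Bern, Lagos, Oslo, Riga, Tunis
Level 2: Delhi, Dubai, Hanoi, Kyoto, Minsk, Paris
Level 3: Bogota, Doha
Delhi first appears at level 2.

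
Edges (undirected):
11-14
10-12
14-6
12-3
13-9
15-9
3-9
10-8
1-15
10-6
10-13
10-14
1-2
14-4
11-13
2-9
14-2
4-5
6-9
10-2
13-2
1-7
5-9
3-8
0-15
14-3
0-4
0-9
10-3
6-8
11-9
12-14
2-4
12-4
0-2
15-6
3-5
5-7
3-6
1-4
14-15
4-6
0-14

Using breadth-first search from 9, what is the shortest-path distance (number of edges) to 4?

Level 0: 9
Level 1: 0, 2, 3, 5, 6, 11, 13, 15
Level 2: 1, 4, 7, 8, 10, 12, 14
4 first appears at level 2.

2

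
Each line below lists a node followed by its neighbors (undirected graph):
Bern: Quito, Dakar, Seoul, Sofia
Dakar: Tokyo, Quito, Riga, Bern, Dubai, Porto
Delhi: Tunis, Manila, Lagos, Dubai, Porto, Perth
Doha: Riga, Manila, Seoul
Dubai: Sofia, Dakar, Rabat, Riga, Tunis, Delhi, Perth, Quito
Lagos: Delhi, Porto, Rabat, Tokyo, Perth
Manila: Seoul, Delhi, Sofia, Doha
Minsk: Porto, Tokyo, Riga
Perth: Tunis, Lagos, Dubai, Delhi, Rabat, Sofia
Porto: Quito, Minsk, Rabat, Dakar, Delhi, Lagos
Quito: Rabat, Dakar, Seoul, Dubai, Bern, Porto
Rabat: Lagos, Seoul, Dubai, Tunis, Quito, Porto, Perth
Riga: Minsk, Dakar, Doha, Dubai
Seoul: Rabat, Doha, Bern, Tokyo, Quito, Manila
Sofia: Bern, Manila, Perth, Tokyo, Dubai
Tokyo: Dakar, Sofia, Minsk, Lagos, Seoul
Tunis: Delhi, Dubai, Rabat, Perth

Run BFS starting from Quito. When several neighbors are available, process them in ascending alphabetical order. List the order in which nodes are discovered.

Quito Bern Dakar Dubai Porto Rabat Seoul Sofia Riga Tokyo Delhi Perth Tunis Lagos Minsk Doha Manila

Visit Quito; enqueue Bern, Dakar, Dubai, Porto, Rabat, Seoul → queue [Bern, Dakar, Dubai, Porto, Rabat, Seoul]
Visit Bern; enqueue Sofia → queue [Dakar, Dubai, Porto, Rabat, Seoul, Sofia]
Visit Dakar; enqueue Riga, Tokyo → queue [Dubai, Porto, Rabat, Seoul, Sofia, Riga, Tokyo]
Visit Dubai; enqueue Delhi, Perth, Tunis → queue [Porto, Rabat, Seoul, Sofia, Riga, Tokyo, Delhi, Perth, Tunis]
Visit Porto; enqueue Lagos, Minsk → queue [Rabat, Seoul, Sofia, Riga, Tokyo, Delhi, Perth, Tunis, Lagos, Minsk]
Visit Rabat → queue [Seoul, Sofia, Riga, Tokyo, Delhi, Perth, Tunis, Lagos, Minsk]
Visit Seoul; enqueue Doha, Manila → queue [Sofia, Riga, Tokyo, Delhi, Perth, Tunis, Lagos, Minsk, Doha, Manila]
Visit Sofia → queue [Riga, Tokyo, Delhi, Perth, Tunis, Lagos, Minsk, Doha, Manila]
Visit Riga → queue [Tokyo, Delhi, Perth, Tunis, Lagos, Minsk, Doha, Manila]
Visit Tokyo → queue [Delhi, Perth, Tunis, Lagos, Minsk, Doha, Manila]
Visit Delhi → queue [Perth, Tunis, Lagos, Minsk, Doha, Manila]
Visit Perth → queue [Tunis, Lagos, Minsk, Doha, Manila]
Visit Tunis → queue [Lagos, Minsk, Doha, Manila]
Visit Lagos → queue [Minsk, Doha, Manila]
Visit Minsk → queue [Doha, Manila]
Visit Doha → queue [Manila]
Visit Manila → queue []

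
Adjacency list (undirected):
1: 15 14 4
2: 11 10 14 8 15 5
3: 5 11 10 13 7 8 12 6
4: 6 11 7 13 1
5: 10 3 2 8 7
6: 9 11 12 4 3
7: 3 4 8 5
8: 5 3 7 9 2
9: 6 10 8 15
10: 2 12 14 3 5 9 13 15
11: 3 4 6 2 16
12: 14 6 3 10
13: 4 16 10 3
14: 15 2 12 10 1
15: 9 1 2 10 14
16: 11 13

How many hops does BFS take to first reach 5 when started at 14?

Level 0: 14
Level 1: 1, 2, 10, 12, 15
Level 2: 3, 4, 5, 6, 8, 9, 11, 13
Level 3: 7, 16
5 first appears at level 2.

2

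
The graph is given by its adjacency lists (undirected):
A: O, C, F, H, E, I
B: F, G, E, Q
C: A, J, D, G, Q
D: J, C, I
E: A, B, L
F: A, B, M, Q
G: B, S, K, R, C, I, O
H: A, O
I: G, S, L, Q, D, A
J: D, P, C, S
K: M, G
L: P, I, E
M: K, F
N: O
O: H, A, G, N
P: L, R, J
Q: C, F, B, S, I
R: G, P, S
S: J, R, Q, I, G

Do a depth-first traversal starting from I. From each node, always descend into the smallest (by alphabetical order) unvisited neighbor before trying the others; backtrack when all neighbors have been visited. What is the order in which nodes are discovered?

I → A → C → D → J → P → L → E → B → F → M → K → G → O → H → N → R → S → Q

Visit I
I → A
A → C
C → D
D → J
J → P
P → L
L → E
E → B
B → F
F → M
M → K
K → G
G → O
O → H
O → N
G → R
R → S
S → Q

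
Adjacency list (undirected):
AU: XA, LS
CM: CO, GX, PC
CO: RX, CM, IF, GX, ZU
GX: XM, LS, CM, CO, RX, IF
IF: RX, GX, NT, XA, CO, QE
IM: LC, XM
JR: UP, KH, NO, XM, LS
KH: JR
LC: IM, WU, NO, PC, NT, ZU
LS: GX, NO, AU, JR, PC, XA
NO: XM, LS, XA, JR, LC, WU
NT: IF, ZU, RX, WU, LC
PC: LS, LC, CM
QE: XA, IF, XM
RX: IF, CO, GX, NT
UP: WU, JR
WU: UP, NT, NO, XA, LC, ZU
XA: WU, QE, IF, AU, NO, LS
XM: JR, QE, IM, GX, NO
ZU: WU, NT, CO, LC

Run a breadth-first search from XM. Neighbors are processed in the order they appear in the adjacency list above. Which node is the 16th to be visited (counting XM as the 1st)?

Visit XM; enqueue JR, QE, IM, GX, NO → queue [JR, QE, IM, GX, NO]
Visit JR; enqueue UP, KH, LS → queue [QE, IM, GX, NO, UP, KH, LS]
Visit QE; enqueue XA, IF → queue [IM, GX, NO, UP, KH, LS, XA, IF]
Visit IM; enqueue LC → queue [GX, NO, UP, KH, LS, XA, IF, LC]
Visit GX; enqueue CM, CO, RX → queue [NO, UP, KH, LS, XA, IF, LC, CM, CO, RX]
Visit NO; enqueue WU → queue [UP, KH, LS, XA, IF, LC, CM, CO, RX, WU]
Visit UP → queue [KH, LS, XA, IF, LC, CM, CO, RX, WU]
Visit KH → queue [LS, XA, IF, LC, CM, CO, RX, WU]
Visit LS; enqueue AU, PC → queue [XA, IF, LC, CM, CO, RX, WU, AU, PC]
Visit XA → queue [IF, LC, CM, CO, RX, WU, AU, PC]
Visit IF; enqueue NT → queue [LC, CM, CO, RX, WU, AU, PC, NT]
Visit LC; enqueue ZU → queue [CM, CO, RX, WU, AU, PC, NT, ZU]
Visit CM → queue [CO, RX, WU, AU, PC, NT, ZU]
Visit CO → queue [RX, WU, AU, PC, NT, ZU]
Visit RX → queue [WU, AU, PC, NT, ZU]
Visit WU → queue [AU, PC, NT, ZU]
Visit AU → queue [PC, NT, ZU]
Visit PC → queue [NT, ZU]
Visit NT → queue [ZU]
Visit ZU → queue []

Visit order: XM, JR, QE, IM, GX, NO, UP, KH, LS, XA, IF, LC, CM, CO, RX, WU, AU, PC, NT, ZU

WU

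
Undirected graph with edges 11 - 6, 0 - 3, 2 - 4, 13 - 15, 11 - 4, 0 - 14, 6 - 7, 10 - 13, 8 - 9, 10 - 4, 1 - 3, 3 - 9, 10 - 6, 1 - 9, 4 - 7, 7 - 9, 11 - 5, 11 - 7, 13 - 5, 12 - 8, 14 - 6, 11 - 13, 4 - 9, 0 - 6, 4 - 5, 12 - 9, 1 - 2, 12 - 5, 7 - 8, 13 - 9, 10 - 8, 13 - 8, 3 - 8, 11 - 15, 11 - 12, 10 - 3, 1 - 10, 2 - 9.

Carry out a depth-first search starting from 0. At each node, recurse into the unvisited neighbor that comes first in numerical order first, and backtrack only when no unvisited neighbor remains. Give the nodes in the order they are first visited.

0, 3, 1, 2, 4, 5, 11, 6, 7, 8, 9, 12, 13, 10, 15, 14

Visit 0
0 → 3
3 → 1
1 → 2
2 → 4
4 → 5
5 → 11
11 → 6
6 → 7
7 → 8
8 → 9
9 → 12
9 → 13
13 → 10
13 → 15
6 → 14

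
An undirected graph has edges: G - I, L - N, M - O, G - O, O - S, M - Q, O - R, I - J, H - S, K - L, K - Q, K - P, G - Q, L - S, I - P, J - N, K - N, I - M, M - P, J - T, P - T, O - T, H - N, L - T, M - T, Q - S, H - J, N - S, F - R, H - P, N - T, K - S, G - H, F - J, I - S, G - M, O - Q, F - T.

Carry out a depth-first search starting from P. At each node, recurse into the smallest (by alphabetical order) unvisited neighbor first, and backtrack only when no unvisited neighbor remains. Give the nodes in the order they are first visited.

Visit P
P → H
H → G
G → I
I → J
J → F
F → R
R → O
O → M
M → Q
Q → K
K → L
L → N
N → S
N → T

P -> H -> G -> I -> J -> F -> R -> O -> M -> Q -> K -> L -> N -> S -> T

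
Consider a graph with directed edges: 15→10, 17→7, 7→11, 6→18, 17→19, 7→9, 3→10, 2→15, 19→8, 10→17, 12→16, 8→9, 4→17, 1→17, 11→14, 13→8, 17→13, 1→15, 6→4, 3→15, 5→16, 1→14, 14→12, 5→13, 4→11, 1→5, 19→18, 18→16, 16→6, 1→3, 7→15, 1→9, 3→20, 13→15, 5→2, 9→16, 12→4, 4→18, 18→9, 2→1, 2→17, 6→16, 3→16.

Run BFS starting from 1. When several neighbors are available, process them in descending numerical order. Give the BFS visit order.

Visit 1; enqueue 17, 15, 14, 9, 5, 3 → queue [17, 15, 14, 9, 5, 3]
Visit 17; enqueue 19, 13, 7 → queue [15, 14, 9, 5, 3, 19, 13, 7]
Visit 15; enqueue 10 → queue [14, 9, 5, 3, 19, 13, 7, 10]
Visit 14; enqueue 12 → queue [9, 5, 3, 19, 13, 7, 10, 12]
Visit 9; enqueue 16 → queue [5, 3, 19, 13, 7, 10, 12, 16]
Visit 5; enqueue 2 → queue [3, 19, 13, 7, 10, 12, 16, 2]
Visit 3; enqueue 20 → queue [19, 13, 7, 10, 12, 16, 2, 20]
Visit 19; enqueue 18, 8 → queue [13, 7, 10, 12, 16, 2, 20, 18, 8]
Visit 13 → queue [7, 10, 12, 16, 2, 20, 18, 8]
Visit 7; enqueue 11 → queue [10, 12, 16, 2, 20, 18, 8, 11]
Visit 10 → queue [12, 16, 2, 20, 18, 8, 11]
Visit 12; enqueue 4 → queue [16, 2, 20, 18, 8, 11, 4]
Visit 16; enqueue 6 → queue [2, 20, 18, 8, 11, 4, 6]
Visit 2 → queue [20, 18, 8, 11, 4, 6]
Visit 20 → queue [18, 8, 11, 4, 6]
Visit 18 → queue [8, 11, 4, 6]
Visit 8 → queue [11, 4, 6]
Visit 11 → queue [4, 6]
Visit 4 → queue [6]
Visit 6 → queue []

1 → 17 → 15 → 14 → 9 → 5 → 3 → 19 → 13 → 7 → 10 → 12 → 16 → 2 → 20 → 18 → 8 → 11 → 4 → 6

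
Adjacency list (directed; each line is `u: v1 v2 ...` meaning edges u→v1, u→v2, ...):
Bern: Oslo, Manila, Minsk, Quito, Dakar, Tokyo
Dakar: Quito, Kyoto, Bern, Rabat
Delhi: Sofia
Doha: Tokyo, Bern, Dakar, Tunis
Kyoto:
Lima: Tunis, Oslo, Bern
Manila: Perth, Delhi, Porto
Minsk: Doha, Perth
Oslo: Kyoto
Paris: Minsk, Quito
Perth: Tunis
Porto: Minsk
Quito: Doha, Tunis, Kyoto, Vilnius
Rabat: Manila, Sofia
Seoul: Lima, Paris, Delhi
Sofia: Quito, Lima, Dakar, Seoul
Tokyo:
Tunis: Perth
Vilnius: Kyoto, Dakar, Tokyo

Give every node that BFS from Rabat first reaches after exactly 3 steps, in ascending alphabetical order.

Level 0: Rabat
Level 1: Manila, Sofia
Level 2: Dakar, Delhi, Lima, Perth, Porto, Quito, Seoul
Level 3: Bern, Doha, Kyoto, Minsk, Oslo, Paris, Tunis, Vilnius
Level 4: Tokyo

Bern, Doha, Kyoto, Minsk, Oslo, Paris, Tunis, Vilnius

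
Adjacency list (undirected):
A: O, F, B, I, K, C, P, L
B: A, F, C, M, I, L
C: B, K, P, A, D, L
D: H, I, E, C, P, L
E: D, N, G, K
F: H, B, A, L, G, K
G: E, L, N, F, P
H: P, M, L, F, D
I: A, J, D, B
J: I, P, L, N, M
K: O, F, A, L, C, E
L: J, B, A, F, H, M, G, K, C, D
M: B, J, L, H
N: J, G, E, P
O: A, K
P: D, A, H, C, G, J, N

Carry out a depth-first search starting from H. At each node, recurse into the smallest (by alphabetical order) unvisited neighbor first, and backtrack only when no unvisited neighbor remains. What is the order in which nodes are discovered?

Visit H
H → D
D → C
C → A
A → B
B → F
F → G
G → E
E → K
K → L
L → J
J → I
J → M
J → N
N → P
K → O

H, D, C, A, B, F, G, E, K, L, J, I, M, N, P, O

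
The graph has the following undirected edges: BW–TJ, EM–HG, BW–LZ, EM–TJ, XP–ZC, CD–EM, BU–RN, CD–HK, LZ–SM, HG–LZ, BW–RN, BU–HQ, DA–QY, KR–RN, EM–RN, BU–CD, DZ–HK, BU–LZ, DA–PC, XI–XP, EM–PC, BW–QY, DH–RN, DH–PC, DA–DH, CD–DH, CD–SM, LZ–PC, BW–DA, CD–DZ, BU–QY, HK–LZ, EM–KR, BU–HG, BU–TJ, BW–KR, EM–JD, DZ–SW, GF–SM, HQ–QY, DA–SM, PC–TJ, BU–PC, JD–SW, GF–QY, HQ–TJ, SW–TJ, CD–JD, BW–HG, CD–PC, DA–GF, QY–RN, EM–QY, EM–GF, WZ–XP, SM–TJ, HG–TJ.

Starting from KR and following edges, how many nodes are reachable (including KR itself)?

20

BFS from KR visits: KR, RN, EM, BW, QY, DH, BU, TJ, PC, JD, HG, GF, CD, LZ, DA, HQ, SW, SM, HK, DZ
Reachable nodes: 20 of 24 total.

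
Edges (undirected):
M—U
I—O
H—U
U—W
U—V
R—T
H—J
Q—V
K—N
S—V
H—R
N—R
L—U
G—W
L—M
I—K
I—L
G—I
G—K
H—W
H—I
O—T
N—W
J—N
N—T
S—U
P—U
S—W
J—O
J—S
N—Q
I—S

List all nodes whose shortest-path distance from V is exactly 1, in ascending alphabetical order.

Q, S, U

Level 0: V
Level 1: Q, S, U
Level 2: H, I, J, L, M, N, P, W
Level 3: G, K, O, R, T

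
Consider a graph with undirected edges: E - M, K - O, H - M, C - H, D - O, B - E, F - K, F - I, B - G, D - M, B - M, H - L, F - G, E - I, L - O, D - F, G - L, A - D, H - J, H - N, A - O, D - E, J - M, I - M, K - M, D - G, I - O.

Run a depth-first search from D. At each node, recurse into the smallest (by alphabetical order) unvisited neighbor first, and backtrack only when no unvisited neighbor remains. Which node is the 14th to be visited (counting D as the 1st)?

L

Visit D
D → A
A → O
O → I
I → E
E → B
B → G
G → F
F → K
K → M
M → H
H → C
H → J
H → L
H → N

Visit order: D, A, O, I, E, B, G, F, K, M, H, C, J, L, N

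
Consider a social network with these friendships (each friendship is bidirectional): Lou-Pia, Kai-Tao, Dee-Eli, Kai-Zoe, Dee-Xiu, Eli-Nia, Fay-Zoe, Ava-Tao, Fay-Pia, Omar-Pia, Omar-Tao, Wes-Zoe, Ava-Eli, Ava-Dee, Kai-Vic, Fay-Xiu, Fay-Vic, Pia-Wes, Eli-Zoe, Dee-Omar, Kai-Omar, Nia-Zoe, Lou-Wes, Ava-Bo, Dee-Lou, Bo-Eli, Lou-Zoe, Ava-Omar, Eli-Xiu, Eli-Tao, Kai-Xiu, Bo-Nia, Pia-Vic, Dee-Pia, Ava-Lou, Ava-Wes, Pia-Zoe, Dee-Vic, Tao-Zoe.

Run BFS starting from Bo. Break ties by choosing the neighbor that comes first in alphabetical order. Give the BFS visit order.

Bo Ava Eli Nia Dee Lou Omar Tao Wes Xiu Zoe Pia Vic Kai Fay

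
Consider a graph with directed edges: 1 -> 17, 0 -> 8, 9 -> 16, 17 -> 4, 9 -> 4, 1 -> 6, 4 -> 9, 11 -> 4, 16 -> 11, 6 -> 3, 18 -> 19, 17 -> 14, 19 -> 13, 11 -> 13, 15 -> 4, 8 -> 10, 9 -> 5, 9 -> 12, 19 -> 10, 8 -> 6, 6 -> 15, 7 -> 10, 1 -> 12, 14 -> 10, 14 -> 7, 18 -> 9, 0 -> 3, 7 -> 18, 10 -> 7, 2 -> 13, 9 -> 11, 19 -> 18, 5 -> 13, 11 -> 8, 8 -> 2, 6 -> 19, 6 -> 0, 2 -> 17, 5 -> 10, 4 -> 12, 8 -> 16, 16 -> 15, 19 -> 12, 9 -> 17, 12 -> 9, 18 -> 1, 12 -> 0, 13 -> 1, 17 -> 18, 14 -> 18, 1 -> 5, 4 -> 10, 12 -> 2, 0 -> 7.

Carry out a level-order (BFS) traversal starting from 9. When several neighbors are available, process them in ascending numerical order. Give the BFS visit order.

Visit 9; enqueue 4, 5, 11, 12, 16, 17 → queue [4, 5, 11, 12, 16, 17]
Visit 4; enqueue 10 → queue [5, 11, 12, 16, 17, 10]
Visit 5; enqueue 13 → queue [11, 12, 16, 17, 10, 13]
Visit 11; enqueue 8 → queue [12, 16, 17, 10, 13, 8]
Visit 12; enqueue 0, 2 → queue [16, 17, 10, 13, 8, 0, 2]
Visit 16; enqueue 15 → queue [17, 10, 13, 8, 0, 2, 15]
Visit 17; enqueue 14, 18 → queue [10, 13, 8, 0, 2, 15, 14, 18]
Visit 10; enqueue 7 → queue [13, 8, 0, 2, 15, 14, 18, 7]
Visit 13; enqueue 1 → queue [8, 0, 2, 15, 14, 18, 7, 1]
Visit 8; enqueue 6 → queue [0, 2, 15, 14, 18, 7, 1, 6]
Visit 0; enqueue 3 → queue [2, 15, 14, 18, 7, 1, 6, 3]
Visit 2 → queue [15, 14, 18, 7, 1, 6, 3]
Visit 15 → queue [14, 18, 7, 1, 6, 3]
Visit 14 → queue [18, 7, 1, 6, 3]
Visit 18; enqueue 19 → queue [7, 1, 6, 3, 19]
Visit 7 → queue [1, 6, 3, 19]
Visit 1 → queue [6, 3, 19]
Visit 6 → queue [3, 19]
Visit 3 → queue [19]
Visit 19 → queue []

9, 4, 5, 11, 12, 16, 17, 10, 13, 8, 0, 2, 15, 14, 18, 7, 1, 6, 3, 19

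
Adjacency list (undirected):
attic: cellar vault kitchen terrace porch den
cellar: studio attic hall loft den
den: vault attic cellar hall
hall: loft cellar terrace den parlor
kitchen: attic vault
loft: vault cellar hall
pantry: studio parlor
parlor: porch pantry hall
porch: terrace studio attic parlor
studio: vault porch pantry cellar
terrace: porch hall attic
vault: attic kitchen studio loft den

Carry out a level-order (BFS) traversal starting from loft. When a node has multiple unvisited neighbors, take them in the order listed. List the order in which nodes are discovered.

loft → vault → cellar → hall → attic → kitchen → studio → den → terrace → parlor → porch → pantry

Visit loft; enqueue vault, cellar, hall → queue [vault, cellar, hall]
Visit vault; enqueue attic, kitchen, studio, den → queue [cellar, hall, attic, kitchen, studio, den]
Visit cellar → queue [hall, attic, kitchen, studio, den]
Visit hall; enqueue terrace, parlor → queue [attic, kitchen, studio, den, terrace, parlor]
Visit attic; enqueue porch → queue [kitchen, studio, den, terrace, parlor, porch]
Visit kitchen → queue [studio, den, terrace, parlor, porch]
Visit studio; enqueue pantry → queue [den, terrace, parlor, porch, pantry]
Visit den → queue [terrace, parlor, porch, pantry]
Visit terrace → queue [parlor, porch, pantry]
Visit parlor → queue [porch, pantry]
Visit porch → queue [pantry]
Visit pantry → queue []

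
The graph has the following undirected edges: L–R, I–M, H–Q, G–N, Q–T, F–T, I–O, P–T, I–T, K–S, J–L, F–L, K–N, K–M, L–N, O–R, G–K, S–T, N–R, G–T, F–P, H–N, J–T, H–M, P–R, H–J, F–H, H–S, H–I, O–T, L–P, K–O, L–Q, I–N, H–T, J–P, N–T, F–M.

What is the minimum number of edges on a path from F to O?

Level 0: F
Level 1: H, L, M, P, T
Level 2: G, I, J, K, N, O, Q, R, S
O first appears at level 2.

2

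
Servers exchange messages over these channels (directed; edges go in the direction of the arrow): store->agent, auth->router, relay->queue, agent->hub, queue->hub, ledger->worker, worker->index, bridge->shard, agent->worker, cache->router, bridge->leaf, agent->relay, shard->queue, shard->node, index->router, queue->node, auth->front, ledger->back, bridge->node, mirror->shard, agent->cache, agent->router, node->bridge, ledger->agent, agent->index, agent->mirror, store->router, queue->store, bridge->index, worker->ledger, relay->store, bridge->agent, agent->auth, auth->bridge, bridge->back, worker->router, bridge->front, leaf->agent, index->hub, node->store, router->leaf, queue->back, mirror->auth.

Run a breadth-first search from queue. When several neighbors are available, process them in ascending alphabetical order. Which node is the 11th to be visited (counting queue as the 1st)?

Visit queue; enqueue back, hub, node, store → queue [back, hub, node, store]
Visit back → queue [hub, node, store]
Visit hub → queue [node, store]
Visit node; enqueue bridge → queue [store, bridge]
Visit store; enqueue agent, router → queue [bridge, agent, router]
Visit bridge; enqueue front, index, leaf, shard → queue [agent, router, front, index, leaf, shard]
Visit agent; enqueue auth, cache, mirror, relay, worker → queue [router, front, index, leaf, shard, auth, cache, mirror, relay, worker]
Visit router → queue [front, index, leaf, shard, auth, cache, mirror, relay, worker]
Visit front → queue [index, leaf, shard, auth, cache, mirror, relay, worker]
Visit index → queue [leaf, shard, auth, cache, mirror, relay, worker]
Visit leaf → queue [shard, auth, cache, mirror, relay, worker]
Visit shard → queue [auth, cache, mirror, relay, worker]
Visit auth → queue [cache, mirror, relay, worker]
Visit cache → queue [mirror, relay, worker]
Visit mirror → queue [relay, worker]
Visit relay → queue [worker]
Visit worker; enqueue ledger → queue [ledger]
Visit ledger → queue []

Visit order: queue, back, hub, node, store, bridge, agent, router, front, index, leaf, shard, auth, cache, mirror, relay, worker, ledger

leaf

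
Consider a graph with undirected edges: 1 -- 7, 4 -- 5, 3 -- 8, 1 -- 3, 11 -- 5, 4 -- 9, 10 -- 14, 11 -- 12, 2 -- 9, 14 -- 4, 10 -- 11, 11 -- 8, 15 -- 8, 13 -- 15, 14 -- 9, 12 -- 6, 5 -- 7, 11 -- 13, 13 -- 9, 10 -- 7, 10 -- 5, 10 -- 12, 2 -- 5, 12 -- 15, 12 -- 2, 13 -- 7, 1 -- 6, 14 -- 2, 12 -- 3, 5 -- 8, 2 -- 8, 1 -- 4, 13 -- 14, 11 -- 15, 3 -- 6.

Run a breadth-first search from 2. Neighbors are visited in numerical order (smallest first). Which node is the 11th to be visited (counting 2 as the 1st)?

Visit 2; enqueue 5, 8, 9, 12, 14 → queue [5, 8, 9, 12, 14]
Visit 5; enqueue 4, 7, 10, 11 → queue [8, 9, 12, 14, 4, 7, 10, 11]
Visit 8; enqueue 3, 15 → queue [9, 12, 14, 4, 7, 10, 11, 3, 15]
Visit 9; enqueue 13 → queue [12, 14, 4, 7, 10, 11, 3, 15, 13]
Visit 12; enqueue 6 → queue [14, 4, 7, 10, 11, 3, 15, 13, 6]
Visit 14 → queue [4, 7, 10, 11, 3, 15, 13, 6]
Visit 4; enqueue 1 → queue [7, 10, 11, 3, 15, 13, 6, 1]
Visit 7 → queue [10, 11, 3, 15, 13, 6, 1]
Visit 10 → queue [11, 3, 15, 13, 6, 1]
Visit 11 → queue [3, 15, 13, 6, 1]
Visit 3 → queue [15, 13, 6, 1]
Visit 15 → queue [13, 6, 1]
Visit 13 → queue [6, 1]
Visit 6 → queue [1]
Visit 1 → queue []

Visit order: 2, 5, 8, 9, 12, 14, 4, 7, 10, 11, 3, 15, 13, 6, 1

3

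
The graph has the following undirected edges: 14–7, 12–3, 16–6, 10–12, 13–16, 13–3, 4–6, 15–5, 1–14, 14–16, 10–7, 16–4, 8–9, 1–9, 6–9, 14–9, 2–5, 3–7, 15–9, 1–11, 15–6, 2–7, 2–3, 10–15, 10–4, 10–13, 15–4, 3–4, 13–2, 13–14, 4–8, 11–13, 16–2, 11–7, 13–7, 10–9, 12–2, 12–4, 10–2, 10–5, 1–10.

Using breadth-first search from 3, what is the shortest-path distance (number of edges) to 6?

Level 0: 3
Level 1: 2, 4, 7, 12, 13
Level 2: 5, 6, 8, 10, 11, 14, 15, 16
Level 3: 1, 9
6 first appears at level 2.

2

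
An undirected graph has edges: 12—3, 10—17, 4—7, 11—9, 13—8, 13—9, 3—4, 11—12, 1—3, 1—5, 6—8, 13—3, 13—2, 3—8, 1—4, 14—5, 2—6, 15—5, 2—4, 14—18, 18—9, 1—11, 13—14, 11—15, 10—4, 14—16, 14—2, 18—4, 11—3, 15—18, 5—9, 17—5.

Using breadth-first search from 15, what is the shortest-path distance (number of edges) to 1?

Level 0: 15
Level 1: 5, 11, 18
Level 2: 1, 3, 4, 9, 12, 14, 17
Level 3: 2, 7, 8, 10, 13, 16
Level 4: 6
1 first appears at level 2.

2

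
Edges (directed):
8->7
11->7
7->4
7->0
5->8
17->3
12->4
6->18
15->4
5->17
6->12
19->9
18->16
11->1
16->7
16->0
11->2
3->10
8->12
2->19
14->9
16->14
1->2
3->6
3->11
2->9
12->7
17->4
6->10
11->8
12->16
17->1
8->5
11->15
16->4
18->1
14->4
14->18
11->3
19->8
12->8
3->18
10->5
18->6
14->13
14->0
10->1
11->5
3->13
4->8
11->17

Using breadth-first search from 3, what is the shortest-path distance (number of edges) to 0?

Level 0: 3
Level 1: 6, 10, 11, 13, 18
Level 2: 1, 2, 5, 7, 8, 12, 15, 16, 17
Level 3: 0, 4, 9, 14, 19
0 first appears at level 3.

3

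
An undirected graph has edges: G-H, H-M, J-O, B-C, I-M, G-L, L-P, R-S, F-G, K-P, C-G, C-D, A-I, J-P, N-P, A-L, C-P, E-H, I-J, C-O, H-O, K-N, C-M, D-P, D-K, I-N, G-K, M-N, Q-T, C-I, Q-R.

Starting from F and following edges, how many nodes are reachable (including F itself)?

16

BFS from F visits: F, G, C, H, K, L, B, D, I, M, O, P, E, N, A, J
Reachable nodes: 16 of 20 total.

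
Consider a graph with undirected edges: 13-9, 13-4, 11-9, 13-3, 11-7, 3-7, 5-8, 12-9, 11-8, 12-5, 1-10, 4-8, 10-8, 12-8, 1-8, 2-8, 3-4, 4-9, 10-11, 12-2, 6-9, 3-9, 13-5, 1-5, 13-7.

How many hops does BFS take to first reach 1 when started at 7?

Level 0: 7
Level 1: 3, 11, 13
Level 2: 4, 5, 8, 9, 10
Level 3: 1, 2, 6, 12
1 first appears at level 3.

3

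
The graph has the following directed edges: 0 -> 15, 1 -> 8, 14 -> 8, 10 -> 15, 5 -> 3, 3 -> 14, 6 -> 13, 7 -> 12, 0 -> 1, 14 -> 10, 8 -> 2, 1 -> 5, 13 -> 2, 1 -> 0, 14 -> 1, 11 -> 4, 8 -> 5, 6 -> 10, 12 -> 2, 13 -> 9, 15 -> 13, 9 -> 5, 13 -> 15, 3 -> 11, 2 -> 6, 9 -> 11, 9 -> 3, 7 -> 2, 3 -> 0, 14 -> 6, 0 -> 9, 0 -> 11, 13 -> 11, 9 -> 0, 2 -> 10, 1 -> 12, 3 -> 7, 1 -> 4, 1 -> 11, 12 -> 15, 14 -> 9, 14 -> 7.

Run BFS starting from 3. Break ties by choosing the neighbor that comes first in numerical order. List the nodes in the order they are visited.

3 -> 0 -> 7 -> 11 -> 14 -> 1 -> 9 -> 15 -> 2 -> 12 -> 4 -> 6 -> 8 -> 10 -> 5 -> 13

Visit 3; enqueue 0, 7, 11, 14 → queue [0, 7, 11, 14]
Visit 0; enqueue 1, 9, 15 → queue [7, 11, 14, 1, 9, 15]
Visit 7; enqueue 2, 12 → queue [11, 14, 1, 9, 15, 2, 12]
Visit 11; enqueue 4 → queue [14, 1, 9, 15, 2, 12, 4]
Visit 14; enqueue 6, 8, 10 → queue [1, 9, 15, 2, 12, 4, 6, 8, 10]
Visit 1; enqueue 5 → queue [9, 15, 2, 12, 4, 6, 8, 10, 5]
Visit 9 → queue [15, 2, 12, 4, 6, 8, 10, 5]
Visit 15; enqueue 13 → queue [2, 12, 4, 6, 8, 10, 5, 13]
Visit 2 → queue [12, 4, 6, 8, 10, 5, 13]
Visit 12 → queue [4, 6, 8, 10, 5, 13]
Visit 4 → queue [6, 8, 10, 5, 13]
Visit 6 → queue [8, 10, 5, 13]
Visit 8 → queue [10, 5, 13]
Visit 10 → queue [5, 13]
Visit 5 → queue [13]
Visit 13 → queue []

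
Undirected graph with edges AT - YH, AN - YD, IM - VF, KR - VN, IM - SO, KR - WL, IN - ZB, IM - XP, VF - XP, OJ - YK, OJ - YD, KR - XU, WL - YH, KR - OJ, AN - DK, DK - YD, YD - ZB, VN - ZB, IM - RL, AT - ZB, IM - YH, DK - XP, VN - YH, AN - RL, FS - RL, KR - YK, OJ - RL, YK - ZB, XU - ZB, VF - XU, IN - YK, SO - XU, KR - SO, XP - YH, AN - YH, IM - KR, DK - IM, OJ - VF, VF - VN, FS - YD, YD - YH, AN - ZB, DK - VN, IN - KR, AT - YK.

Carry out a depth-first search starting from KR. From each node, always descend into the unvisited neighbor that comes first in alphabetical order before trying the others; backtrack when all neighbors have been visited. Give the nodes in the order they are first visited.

KR IM DK AN RL FS YD OJ VF VN YH AT YK IN ZB XU SO WL XP

Visit KR
KR → IM
IM → DK
DK → AN
AN → RL
RL → FS
FS → YD
YD → OJ
OJ → VF
VF → VN
VN → YH
YH → AT
AT → YK
YK → IN
IN → ZB
ZB → XU
XU → SO
YH → WL
YH → XP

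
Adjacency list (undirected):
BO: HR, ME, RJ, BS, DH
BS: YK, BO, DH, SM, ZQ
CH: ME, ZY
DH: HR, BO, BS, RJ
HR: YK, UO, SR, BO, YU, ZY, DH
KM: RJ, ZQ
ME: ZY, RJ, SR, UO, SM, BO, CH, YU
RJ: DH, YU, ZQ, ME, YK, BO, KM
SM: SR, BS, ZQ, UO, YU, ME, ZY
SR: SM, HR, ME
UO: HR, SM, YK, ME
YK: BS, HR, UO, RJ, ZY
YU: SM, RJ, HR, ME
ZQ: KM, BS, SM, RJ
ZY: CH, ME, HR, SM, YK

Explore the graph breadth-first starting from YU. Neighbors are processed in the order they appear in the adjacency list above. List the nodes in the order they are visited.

Visit YU; enqueue SM, RJ, HR, ME → queue [SM, RJ, HR, ME]
Visit SM; enqueue SR, BS, ZQ, UO, ZY → queue [RJ, HR, ME, SR, BS, ZQ, UO, ZY]
Visit RJ; enqueue DH, YK, BO, KM → queue [HR, ME, SR, BS, ZQ, UO, ZY, DH, YK, BO, KM]
Visit HR → queue [ME, SR, BS, ZQ, UO, ZY, DH, YK, BO, KM]
Visit ME; enqueue CH → queue [SR, BS, ZQ, UO, ZY, DH, YK, BO, KM, CH]
Visit SR → queue [BS, ZQ, UO, ZY, DH, YK, BO, KM, CH]
Visit BS → queue [ZQ, UO, ZY, DH, YK, BO, KM, CH]
Visit ZQ → queue [UO, ZY, DH, YK, BO, KM, CH]
Visit UO → queue [ZY, DH, YK, BO, KM, CH]
Visit ZY → queue [DH, YK, BO, KM, CH]
Visit DH → queue [YK, BO, KM, CH]
Visit YK → queue [BO, KM, CH]
Visit BO → queue [KM, CH]
Visit KM → queue [CH]
Visit CH → queue []

YU, SM, RJ, HR, ME, SR, BS, ZQ, UO, ZY, DH, YK, BO, KM, CH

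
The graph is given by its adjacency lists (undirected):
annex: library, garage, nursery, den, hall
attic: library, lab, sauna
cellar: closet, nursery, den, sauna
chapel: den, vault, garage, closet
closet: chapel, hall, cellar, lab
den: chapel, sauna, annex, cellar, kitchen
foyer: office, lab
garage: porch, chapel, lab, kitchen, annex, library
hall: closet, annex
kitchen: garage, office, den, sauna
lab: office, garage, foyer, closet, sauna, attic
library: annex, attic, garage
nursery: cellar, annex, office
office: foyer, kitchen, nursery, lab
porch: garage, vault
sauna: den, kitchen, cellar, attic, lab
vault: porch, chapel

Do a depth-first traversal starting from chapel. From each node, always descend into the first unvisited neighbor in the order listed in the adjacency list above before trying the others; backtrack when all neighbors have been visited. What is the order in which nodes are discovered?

Visit chapel
chapel → den
den → sauna
sauna → kitchen
kitchen → garage
garage → porch
porch → vault
garage → lab
lab → office
office → foyer
office → nursery
nursery → cellar
cellar → closet
closet → hall
hall → annex
annex → library
library → attic

chapel, den, sauna, kitchen, garage, porch, vault, lab, office, foyer, nursery, cellar, closet, hall, annex, library, attic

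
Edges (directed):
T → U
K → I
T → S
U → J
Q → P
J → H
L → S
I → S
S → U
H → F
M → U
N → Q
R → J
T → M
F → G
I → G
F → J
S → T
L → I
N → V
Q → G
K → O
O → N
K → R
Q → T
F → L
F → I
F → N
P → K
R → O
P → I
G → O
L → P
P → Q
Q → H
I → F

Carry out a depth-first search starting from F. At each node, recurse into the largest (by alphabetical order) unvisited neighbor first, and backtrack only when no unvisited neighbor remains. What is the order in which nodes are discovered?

Visit F
F → N
N → V
N → Q
Q → T
T → U
U → J
J → H
T → S
T → M
Q → P
P → K
K → R
R → O
K → I
I → G
F → L

F N V Q T U J H S M P K R O I G L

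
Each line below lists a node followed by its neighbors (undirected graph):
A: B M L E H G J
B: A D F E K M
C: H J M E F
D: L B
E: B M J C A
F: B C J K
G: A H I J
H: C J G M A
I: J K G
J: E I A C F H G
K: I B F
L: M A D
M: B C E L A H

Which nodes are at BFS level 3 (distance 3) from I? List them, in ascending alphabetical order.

Level 0: I
Level 1: G, J, K
Level 2: A, B, C, E, F, H
Level 3: D, L, M

D, L, M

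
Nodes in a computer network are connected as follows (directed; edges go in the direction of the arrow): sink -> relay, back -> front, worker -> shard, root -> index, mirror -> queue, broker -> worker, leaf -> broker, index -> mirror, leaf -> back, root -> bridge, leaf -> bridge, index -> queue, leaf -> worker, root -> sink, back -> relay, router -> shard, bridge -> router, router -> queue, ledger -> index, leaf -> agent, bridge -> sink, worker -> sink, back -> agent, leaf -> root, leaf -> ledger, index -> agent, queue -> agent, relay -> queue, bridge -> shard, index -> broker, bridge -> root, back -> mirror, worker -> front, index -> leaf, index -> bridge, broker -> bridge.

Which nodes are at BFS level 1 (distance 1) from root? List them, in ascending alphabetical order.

bridge, index, sink

Level 0: root
Level 1: bridge, index, sink
Level 2: agent, broker, leaf, mirror, queue, relay, router, shard
Level 3: back, ledger, worker
Level 4: front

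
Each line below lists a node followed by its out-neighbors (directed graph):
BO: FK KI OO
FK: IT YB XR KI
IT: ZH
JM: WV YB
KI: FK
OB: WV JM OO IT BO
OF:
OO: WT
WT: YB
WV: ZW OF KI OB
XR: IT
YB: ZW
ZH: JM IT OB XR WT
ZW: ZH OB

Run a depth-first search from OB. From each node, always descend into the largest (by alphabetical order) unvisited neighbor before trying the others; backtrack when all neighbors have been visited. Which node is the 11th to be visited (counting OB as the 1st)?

KI

Visit OB
OB → WV
WV → ZW
ZW → ZH
ZH → XR
XR → IT
ZH → WT
WT → YB
ZH → JM
WV → OF
WV → KI
KI → FK
OB → OO
OB → BO

Visit order: OB, WV, ZW, ZH, XR, IT, WT, YB, JM, OF, KI, FK, OO, BO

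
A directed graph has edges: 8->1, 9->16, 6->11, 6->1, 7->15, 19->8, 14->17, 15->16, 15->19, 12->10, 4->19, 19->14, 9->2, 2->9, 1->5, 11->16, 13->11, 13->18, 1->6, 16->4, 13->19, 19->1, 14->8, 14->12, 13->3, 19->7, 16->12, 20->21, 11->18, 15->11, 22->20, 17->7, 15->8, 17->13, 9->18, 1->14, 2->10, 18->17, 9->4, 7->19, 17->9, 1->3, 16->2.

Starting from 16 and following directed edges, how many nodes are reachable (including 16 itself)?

19

BFS from 16 visits: 16, 12, 4, 2, 10, 19, 9, 14, 8, 7, 1, 18, 17, 15, 6, 5, 3, 13, 11
Reachable nodes: 19 of 22 total.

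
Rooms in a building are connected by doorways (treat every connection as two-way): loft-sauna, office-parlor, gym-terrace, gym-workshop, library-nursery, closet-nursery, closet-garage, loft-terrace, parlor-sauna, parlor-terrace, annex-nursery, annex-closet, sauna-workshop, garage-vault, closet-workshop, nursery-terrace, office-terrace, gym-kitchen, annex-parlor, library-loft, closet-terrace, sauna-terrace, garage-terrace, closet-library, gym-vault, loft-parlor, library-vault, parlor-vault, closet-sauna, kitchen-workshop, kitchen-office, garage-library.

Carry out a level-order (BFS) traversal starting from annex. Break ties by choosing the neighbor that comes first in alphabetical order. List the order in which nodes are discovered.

annex → closet → nursery → parlor → garage → library → sauna → terrace → workshop → loft → office → vault → gym → kitchen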